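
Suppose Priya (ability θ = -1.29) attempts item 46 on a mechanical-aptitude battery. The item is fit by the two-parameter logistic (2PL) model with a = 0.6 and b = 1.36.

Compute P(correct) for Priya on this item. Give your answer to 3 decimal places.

0.169

P(θ) = 1 / (1 + exp(−a(θ − b)))
Exponent: 0.6 × (-1.29 − 1.36) = -1.5900
1/(1 + e^{1.5900}) = 0.1694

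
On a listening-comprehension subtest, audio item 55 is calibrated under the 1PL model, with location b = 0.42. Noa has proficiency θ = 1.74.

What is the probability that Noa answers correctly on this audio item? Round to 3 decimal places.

P(θ) = 1 / (1 + exp(−(θ − b)))
Exponent: (1.74 − 0.42) = 1.3200
1/(1 + e^{-1.3200}) = 0.7892
P = 0.7892

0.789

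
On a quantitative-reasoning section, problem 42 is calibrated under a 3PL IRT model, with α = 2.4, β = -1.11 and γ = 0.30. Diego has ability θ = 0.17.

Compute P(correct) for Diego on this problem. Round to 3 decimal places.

0.969

P(θ) = γ + (1 − γ) · 1 / (1 + exp(−α(θ − β)))
Exponent: 2.4 × (0.17 − (-1.11)) = 3.0720
1/(1 + e^{-3.0720}) = 0.9557
P = 0.30 + 0.70 × 0.9557 = 0.9690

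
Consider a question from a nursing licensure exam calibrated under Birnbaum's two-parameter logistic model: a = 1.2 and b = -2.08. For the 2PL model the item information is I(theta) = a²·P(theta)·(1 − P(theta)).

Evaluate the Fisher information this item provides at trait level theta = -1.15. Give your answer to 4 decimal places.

P = 1/(1+e^{-1.1160}) = 0.7532
P(1−P) = 0.7532 × 0.2468 = 0.1859
I = a² × P(1−P) = 1.2² × 0.1859 = 0.26765

0.2676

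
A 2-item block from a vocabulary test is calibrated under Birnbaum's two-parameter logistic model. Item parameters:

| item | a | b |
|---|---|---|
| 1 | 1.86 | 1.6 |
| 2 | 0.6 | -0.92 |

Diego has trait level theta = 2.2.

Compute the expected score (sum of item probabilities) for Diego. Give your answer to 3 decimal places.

1.620

P(theta) = 1 / (1 + exp(−a(theta − b)))
P_1 = 1/(1+e^{-1.1160}) = 0.7532
P_2 = 1/(1+e^{-1.8720}) = 0.8667
E[score] = 0.7532 + 0.8667 = 1.6199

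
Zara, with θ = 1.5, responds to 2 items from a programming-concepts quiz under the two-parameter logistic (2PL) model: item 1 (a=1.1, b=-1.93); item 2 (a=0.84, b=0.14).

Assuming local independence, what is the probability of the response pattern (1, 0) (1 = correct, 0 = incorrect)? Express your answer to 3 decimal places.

0.236

P(θ) = 1 / (1 + exp(−a(θ − b)))
P_1 = 1/(1+e^{-3.7730}) = 0.9775
P_2 = 1/(1+e^{-1.1424}) = 0.7581
L = P_1 × (1−P_2) = 0.9775 × 0.2419 = 0.23645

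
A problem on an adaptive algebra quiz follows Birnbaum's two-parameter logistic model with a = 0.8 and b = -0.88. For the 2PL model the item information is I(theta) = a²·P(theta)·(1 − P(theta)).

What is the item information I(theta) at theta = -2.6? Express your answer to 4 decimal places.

P = 1/(1+e^{1.3760}) = 0.2017
P(1−P) = 0.2017 × 0.7983 = 0.1610
I = a² × P(1−P) = 0.8² × 0.1610 = 0.10303

0.1030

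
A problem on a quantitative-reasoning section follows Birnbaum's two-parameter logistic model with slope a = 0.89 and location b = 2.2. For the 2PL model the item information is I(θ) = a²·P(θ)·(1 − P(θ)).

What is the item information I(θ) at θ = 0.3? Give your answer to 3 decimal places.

0.104

P = 1/(1+e^{1.6910}) = 0.1556
P(1−P) = 0.1556 × 0.8444 = 0.1314
I = a² × P(1−P) = 0.89² × 0.1314 = 0.10410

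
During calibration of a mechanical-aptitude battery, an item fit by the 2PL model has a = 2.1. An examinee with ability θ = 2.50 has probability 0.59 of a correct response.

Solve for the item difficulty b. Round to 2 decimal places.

2.33

P(θ) = 1 / (1 + exp(−a(θ − b)))
logit(0.59) = ln(0.59/0.41) = 0.3640
b = θ − logit/(a) = 2.50 − 0.3640/2.1000 = 2.3267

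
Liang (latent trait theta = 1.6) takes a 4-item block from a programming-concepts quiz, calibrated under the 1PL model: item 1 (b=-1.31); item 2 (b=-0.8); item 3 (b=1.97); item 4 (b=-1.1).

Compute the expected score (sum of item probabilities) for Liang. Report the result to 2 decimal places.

3.21

P(theta) = 1 / (1 + exp(−(theta − b)))
P_1 = 1/(1+e^{-2.9100}) = 0.9483
P_2 = 1/(1+e^{-2.4000}) = 0.9168
P_3 = 1/(1+e^{0.3700}) = 0.4085
P_4 = 1/(1+e^{-2.7000}) = 0.9370
E[score] = 0.9483 + 0.9168 + 0.4085 + 0.9370 = 3.2107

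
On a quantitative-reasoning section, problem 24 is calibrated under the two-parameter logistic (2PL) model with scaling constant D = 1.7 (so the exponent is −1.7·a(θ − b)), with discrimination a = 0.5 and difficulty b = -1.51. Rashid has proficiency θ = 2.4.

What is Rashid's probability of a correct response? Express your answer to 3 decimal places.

P(θ) = 1 / (1 + exp(−D·a(θ − b)))
Exponent: 1.7 × 0.5 × (2.4 − (-1.51)) = 3.3235
1/(1 + e^{-3.3235}) = 0.9652
P = 0.9652

0.965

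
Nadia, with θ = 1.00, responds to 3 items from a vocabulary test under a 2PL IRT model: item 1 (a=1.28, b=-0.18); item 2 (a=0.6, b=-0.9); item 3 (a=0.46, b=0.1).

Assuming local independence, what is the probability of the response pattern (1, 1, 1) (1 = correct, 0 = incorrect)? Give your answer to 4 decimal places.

0.3736

P(θ) = 1 / (1 + exp(−a(θ − b)))
P_1 = 1/(1+e^{-1.5104}) = 0.8191
P_2 = 1/(1+e^{-1.1400}) = 0.7577
P_3 = 1/(1+e^{-0.4140}) = 0.6020
L = P_1 × P_2 × P_3 = 0.8191 × 0.7577 × 0.6020 = 0.37365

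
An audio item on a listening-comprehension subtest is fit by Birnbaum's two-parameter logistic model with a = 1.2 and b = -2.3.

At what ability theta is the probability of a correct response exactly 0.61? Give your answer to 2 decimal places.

P(theta) = 1 / (1 + exp(−a(theta − b)))
logit = ln(0.6100/0.3900) = 0.4473
theta = b + logit/(a) = -2.3 + 0.4473/1.2000 = -1.9272

-1.93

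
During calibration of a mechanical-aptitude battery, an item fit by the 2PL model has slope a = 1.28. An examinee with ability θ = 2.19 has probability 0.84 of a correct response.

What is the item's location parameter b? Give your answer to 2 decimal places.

0.89

P(θ) = 1 / (1 + exp(−a(θ − b)))
logit(0.84) = ln(0.84/0.16) = 1.6582
b = θ − logit/(a) = 2.19 − 1.6582/1.2800 = 0.8945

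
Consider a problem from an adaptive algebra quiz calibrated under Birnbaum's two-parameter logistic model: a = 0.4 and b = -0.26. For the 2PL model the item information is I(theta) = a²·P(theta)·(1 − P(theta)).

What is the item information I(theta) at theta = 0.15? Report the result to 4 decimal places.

P = 1/(1+e^{-0.1640}) = 0.5409
P(1−P) = 0.5409 × 0.4591 = 0.2483
I = a² × P(1−P) = 0.4² × 0.2483 = 0.03973

0.0397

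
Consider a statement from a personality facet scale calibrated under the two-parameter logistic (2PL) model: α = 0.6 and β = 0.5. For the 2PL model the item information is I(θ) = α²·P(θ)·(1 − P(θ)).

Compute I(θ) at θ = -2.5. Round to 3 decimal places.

0.044

P = 1/(1+e^{1.8000}) = 0.1419
P(1−P) = 0.1419 × 0.8581 = 0.1217
I = α² × P(1−P) = 0.6² × 0.1217 = 0.04382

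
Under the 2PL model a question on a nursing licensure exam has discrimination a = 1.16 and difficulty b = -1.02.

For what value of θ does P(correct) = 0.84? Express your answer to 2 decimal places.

0.41

P(θ) = 1 / (1 + exp(−a(θ − b)))
logit = ln(0.8400/0.1600) = 1.6582
θ = b + logit/(a) = -1.02 + 1.6582/1.1600 = 0.4095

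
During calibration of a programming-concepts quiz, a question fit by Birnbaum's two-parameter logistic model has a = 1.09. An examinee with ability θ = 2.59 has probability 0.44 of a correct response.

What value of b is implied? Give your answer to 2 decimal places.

P(θ) = 1 / (1 + exp(−a(θ − b)))
logit(0.44) = ln(0.44/0.56) = -0.2412
b = θ − logit/(a) = 2.59 − (-0.2412)/1.0900 = 2.8112

2.81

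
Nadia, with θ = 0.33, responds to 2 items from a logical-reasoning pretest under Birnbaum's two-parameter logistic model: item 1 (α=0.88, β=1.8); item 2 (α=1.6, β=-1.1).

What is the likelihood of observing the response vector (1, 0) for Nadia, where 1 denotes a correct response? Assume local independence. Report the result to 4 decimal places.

P(θ) = 1 / (1 + exp(−α(θ − β)))
P_1 = 1/(1+e^{1.2936}) = 0.2152
P_2 = 1/(1+e^{-2.2880}) = 0.9079
L = P_1 × (1−P_2) = 0.2152 × 0.0921 = 0.01983

0.0198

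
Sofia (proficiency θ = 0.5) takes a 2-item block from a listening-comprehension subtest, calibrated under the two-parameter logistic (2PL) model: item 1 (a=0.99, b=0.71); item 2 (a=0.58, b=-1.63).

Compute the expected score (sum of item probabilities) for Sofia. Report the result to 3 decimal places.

P(θ) = 1 / (1 + exp(−a(θ − b)))
P_1 = 1/(1+e^{0.2079}) = 0.4482
P_2 = 1/(1+e^{-1.2354}) = 0.7748
E[score] = 0.4482 + 0.7748 = 1.2230

1.223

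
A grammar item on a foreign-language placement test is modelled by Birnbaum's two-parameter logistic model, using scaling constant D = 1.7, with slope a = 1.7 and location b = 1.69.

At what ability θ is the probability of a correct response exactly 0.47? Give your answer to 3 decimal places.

P(θ) = 1 / (1 + exp(−D·a(θ − b)))
logit = ln(0.4700/0.5300) = -0.1201
θ = b + logit/(1.7·a) = 1.69 + (-0.1201)/2.8900 = 1.6484

1.648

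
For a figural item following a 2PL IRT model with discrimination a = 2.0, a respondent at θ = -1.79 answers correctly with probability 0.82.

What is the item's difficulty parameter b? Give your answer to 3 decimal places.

-2.548

P(θ) = 1 / (1 + exp(−a(θ − b)))
logit(0.82) = ln(0.82/0.18) = 1.5163
b = θ − logit/(a) = -1.79 − 1.5163/2.0000 = -2.5482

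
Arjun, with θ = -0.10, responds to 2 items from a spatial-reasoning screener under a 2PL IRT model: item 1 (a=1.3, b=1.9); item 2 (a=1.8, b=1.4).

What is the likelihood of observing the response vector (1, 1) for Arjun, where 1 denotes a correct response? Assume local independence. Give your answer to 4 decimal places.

0.0044

P(θ) = 1 / (1 + exp(−a(θ − b)))
P_1 = 1/(1+e^{2.6000}) = 0.0691
P_2 = 1/(1+e^{2.7000}) = 0.0630
L = P_1 × P_2 = 0.0691 × 0.0630 = 0.00435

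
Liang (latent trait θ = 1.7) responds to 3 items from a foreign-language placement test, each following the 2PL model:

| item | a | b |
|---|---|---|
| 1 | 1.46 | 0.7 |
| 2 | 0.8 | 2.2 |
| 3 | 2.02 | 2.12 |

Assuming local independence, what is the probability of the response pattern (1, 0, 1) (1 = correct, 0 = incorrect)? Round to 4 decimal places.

0.1456

P(θ) = 1 / (1 + exp(−a(θ − b)))
P_1 = 1/(1+e^{-1.4600}) = 0.8115
P_2 = 1/(1+e^{0.4000}) = 0.4013
P_3 = 1/(1+e^{0.8484}) = 0.2998
L = P_1 × (1−P_2) × P_3 = 0.8115 × 0.5987 × 0.2998 = 0.14564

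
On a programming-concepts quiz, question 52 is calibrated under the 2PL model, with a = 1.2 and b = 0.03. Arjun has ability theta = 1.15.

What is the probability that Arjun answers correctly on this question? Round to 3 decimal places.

0.793

P(theta) = 1 / (1 + exp(−a(theta − b)))
Exponent: 1.2 × (1.15 − 0.03) = 1.3440
1/(1 + e^{-1.3440}) = 0.7931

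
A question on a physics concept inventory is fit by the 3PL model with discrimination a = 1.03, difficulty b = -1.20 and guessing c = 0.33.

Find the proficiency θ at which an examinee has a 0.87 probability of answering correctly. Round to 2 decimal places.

0.18

P(θ) = c + (1 − c) · 1 / (1 + exp(−a(θ − b)))
Remove guessing floor: (0.87 − 0.33)/(1 − 0.33) = 0.8060
logit = ln(0.8060/0.1940) = 1.4240
θ = b + logit/(a) = -1.20 + 1.4240/1.0300 = 0.1826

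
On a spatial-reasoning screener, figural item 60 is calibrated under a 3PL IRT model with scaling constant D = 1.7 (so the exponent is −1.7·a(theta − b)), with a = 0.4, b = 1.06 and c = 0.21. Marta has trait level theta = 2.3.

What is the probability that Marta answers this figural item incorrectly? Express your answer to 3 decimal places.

P(theta) = c + (1 − c) · 1 / (1 + exp(−D·a(theta − b)))
Exponent: 1.7 × 0.4 × (2.3 − 1.06) = 0.8432
1/(1 + e^{-0.8432}) = 0.6991
P = 0.21 + 0.79 × 0.6991 = 0.7623
P(incorrect) = 1 − 0.7623 = 0.2377

0.238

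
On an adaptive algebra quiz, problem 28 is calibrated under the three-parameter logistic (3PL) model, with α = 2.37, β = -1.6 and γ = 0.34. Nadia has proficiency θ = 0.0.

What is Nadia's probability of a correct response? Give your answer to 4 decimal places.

P(θ) = γ + (1 − γ) · 1 / (1 + exp(−α(θ − β)))
Exponent: 2.37 × (0.0 − (-1.6)) = 3.7920
1/(1 + e^{-3.7920}) = 0.9779
P = 0.34 + 0.66 × 0.9779 = 0.9854

0.9854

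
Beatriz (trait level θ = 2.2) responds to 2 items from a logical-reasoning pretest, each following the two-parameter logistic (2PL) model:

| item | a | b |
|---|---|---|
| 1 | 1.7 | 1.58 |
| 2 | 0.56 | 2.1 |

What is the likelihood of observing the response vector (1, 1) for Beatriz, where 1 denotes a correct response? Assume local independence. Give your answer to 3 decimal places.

0.381

P(θ) = 1 / (1 + exp(−a(θ − b)))
P_1 = 1/(1+e^{-1.0540}) = 0.7415
P_2 = 1/(1+e^{-0.0560}) = 0.5140
L = P_1 × P_2 = 0.7415 × 0.5140 = 0.38115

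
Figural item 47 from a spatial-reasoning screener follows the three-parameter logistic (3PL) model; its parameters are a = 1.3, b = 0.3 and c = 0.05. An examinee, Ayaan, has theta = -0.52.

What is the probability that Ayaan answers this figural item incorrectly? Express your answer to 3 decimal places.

P(theta) = c + (1 − c) · 1 / (1 + exp(−a(theta − b)))
Exponent: 1.3 × (-0.52 − 0.3) = -1.0660
1/(1 + e^{1.0660}) = 0.2562
P = 0.05 + 0.95 × 0.2562 = 0.2934
P(incorrect) = 1 − 0.2934 = 0.7066

0.707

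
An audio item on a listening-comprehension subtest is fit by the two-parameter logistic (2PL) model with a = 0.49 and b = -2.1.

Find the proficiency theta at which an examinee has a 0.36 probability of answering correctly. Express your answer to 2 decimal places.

P(theta) = 1 / (1 + exp(−a(theta − b)))
logit = ln(0.3600/0.6400) = -0.5754
theta = b + logit/(a) = -2.1 + (-0.5754)/0.4900 = -3.2742

-3.27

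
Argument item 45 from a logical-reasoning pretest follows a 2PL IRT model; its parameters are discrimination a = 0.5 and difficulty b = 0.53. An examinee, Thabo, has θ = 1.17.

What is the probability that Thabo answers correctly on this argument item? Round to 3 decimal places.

0.579

P(θ) = 1 / (1 + exp(−a(θ − b)))
Exponent: 0.5 × (1.17 − 0.53) = 0.3200
1/(1 + e^{-0.3200}) = 0.5793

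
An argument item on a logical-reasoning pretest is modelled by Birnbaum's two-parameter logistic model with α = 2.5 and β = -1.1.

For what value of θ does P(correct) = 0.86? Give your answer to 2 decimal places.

-0.37

P(θ) = 1 / (1 + exp(−α(θ − β)))
logit = ln(0.8600/0.1400) = 1.8153
θ = β + logit/(α) = -1.1 + 1.8153/2.5000 = -0.3739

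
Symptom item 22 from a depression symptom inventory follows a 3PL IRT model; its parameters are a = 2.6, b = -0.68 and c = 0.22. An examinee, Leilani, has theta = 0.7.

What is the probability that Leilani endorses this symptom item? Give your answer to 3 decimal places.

P(theta) = c + (1 − c) · 1 / (1 + exp(−a(theta − b)))
Exponent: 2.6 × (0.7 − (-0.68)) = 3.5880
1/(1 + e^{-3.5880}) = 0.9731
P = 0.22 + 0.78 × 0.9731 = 0.9790

0.979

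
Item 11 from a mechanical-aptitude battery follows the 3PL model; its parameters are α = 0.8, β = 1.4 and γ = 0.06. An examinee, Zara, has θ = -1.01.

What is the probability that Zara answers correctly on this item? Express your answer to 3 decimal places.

P(θ) = γ + (1 − γ) · 1 / (1 + exp(−α(θ − β)))
Exponent: 0.8 × (-1.01 − 1.4) = -1.9280
1/(1 + e^{1.9280}) = 0.1270
P = 0.06 + 0.94 × 0.1270 = 0.1794

0.179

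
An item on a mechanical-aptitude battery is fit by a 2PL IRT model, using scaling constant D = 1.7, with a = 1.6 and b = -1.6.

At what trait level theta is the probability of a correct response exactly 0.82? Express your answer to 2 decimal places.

-1.04

P(theta) = 1 / (1 + exp(−D·a(theta − b)))
logit = ln(0.8200/0.1800) = 1.5163
theta = b + logit/(1.7·a) = -1.6 + 1.5163/2.7200 = -1.0425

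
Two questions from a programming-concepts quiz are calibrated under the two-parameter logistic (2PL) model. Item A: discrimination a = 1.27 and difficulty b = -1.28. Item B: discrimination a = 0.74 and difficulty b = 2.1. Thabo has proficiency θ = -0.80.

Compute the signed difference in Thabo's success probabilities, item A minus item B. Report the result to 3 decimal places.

0.543

P(θ) = 1 / (1 + exp(−a(θ − b)))
P_A = 0.6478
P_B = 0.1047
P_A − P_B = 0.5431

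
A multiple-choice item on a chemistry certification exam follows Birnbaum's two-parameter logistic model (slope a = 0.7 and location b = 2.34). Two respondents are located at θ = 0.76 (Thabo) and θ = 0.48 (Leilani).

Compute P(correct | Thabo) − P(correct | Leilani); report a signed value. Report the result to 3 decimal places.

0.035

P(θ) = 1 / (1 + exp(−a(θ − b)))
P(Thabo) = 0.2486  [exponent -1.1060]
P(Leilani) = 0.2138  [exponent -1.3020]
Difference = 0.2486 − 0.2138 = 0.0348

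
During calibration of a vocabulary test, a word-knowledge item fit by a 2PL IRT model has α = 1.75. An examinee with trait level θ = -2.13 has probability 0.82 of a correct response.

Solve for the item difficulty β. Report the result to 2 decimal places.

-3.00

P(θ) = 1 / (1 + exp(−α(θ − β)))
logit(0.82) = ln(0.82/0.18) = 1.5163
β = θ − logit/(α) = -2.13 − 1.5163/1.7500 = -2.9965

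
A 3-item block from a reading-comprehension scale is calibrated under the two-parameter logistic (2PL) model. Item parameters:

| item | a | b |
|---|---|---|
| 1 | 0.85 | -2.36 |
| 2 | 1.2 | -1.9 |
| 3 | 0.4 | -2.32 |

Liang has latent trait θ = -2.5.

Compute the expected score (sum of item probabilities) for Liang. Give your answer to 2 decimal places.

P(θ) = 1 / (1 + exp(−a(θ − b)))
P_1 = 1/(1+e^{0.1190}) = 0.4703
P_2 = 1/(1+e^{0.7200}) = 0.3274
P_3 = 1/(1+e^{0.0720}) = 0.4820
E[score] = 0.4703 + 0.3274 + 0.4820 = 1.2797

1.28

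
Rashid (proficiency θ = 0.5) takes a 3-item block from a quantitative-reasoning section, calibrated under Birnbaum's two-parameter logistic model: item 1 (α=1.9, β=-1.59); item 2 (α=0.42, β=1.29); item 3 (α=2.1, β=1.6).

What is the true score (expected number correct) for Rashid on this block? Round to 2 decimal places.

P(θ) = 1 / (1 + exp(−α(θ − β)))
P_1 = 1/(1+e^{-3.9710}) = 0.9815
P_2 = 1/(1+e^{0.3318}) = 0.4178
P_3 = 1/(1+e^{2.3100}) = 0.0903
E[score] = 0.9815 + 0.4178 + 0.0903 = 1.4896

1.49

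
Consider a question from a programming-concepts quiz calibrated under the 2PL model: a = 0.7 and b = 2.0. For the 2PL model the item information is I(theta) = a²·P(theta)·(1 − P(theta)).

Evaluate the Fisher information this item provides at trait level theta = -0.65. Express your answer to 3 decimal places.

0.057

P = 1/(1+e^{1.8550}) = 0.1353
P(1−P) = 0.1353 × 0.8647 = 0.1170
I = a² × P(1−P) = 0.7² × 0.1170 = 0.05732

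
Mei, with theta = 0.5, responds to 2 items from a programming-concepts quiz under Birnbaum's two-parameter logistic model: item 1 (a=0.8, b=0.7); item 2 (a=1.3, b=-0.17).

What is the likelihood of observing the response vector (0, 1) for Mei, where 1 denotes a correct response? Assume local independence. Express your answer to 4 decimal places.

P(theta) = 1 / (1 + exp(−a(theta − b)))
P_1 = 1/(1+e^{0.1600}) = 0.4601
P_2 = 1/(1+e^{-0.8710}) = 0.7050
L = (1−P_1) × P_2 = 0.5399 × 0.7050 = 0.38062

0.3806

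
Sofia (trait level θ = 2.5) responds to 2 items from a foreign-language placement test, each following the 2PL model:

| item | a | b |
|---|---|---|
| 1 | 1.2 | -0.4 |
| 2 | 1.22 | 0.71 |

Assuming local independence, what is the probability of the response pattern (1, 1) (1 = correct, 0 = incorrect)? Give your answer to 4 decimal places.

0.8719

P(θ) = 1 / (1 + exp(−a(θ − b)))
P_1 = 1/(1+e^{-3.4800}) = 0.9701
P_2 = 1/(1+e^{-2.1838}) = 0.8988
L = P_1 × P_2 = 0.9701 × 0.8988 = 0.87192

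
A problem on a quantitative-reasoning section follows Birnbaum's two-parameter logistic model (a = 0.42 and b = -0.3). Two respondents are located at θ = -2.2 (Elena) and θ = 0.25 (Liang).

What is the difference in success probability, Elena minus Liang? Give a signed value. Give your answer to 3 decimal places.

-0.247

P(θ) = 1 / (1 + exp(−a(θ − b)))
P(Elena) = 0.3105  [exponent -0.7980]
P(Liang) = 0.5575  [exponent 0.2310]
Difference = 0.3105 − 0.5575 = -0.2470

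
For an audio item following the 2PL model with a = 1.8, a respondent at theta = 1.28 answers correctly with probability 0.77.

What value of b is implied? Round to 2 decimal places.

0.61

P(theta) = 1 / (1 + exp(−a(theta − b)))
logit(0.77) = ln(0.77/0.23) = 1.2083
b = theta − logit/(a) = 1.28 − 1.2083/1.8000 = 0.6087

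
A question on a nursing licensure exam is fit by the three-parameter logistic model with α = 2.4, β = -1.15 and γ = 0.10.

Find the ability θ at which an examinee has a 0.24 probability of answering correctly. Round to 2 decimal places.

P(θ) = γ + (1 − γ) · 1 / (1 + exp(−α(θ − β)))
Remove guessing floor: (0.24 − 0.10)/(1 − 0.10) = 0.1556
logit = ln(0.1556/0.8444) = -1.6917
θ = β + logit/(α) = -1.15 + (-1.6917)/2.4000 = -1.8549

-1.85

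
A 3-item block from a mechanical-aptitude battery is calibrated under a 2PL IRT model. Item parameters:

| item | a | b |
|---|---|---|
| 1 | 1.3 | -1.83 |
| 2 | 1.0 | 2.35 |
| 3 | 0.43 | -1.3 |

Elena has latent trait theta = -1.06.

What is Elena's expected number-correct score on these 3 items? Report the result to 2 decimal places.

1.29

P(theta) = 1 / (1 + exp(−a(theta − b)))
P_1 = 1/(1+e^{-1.0010}) = 0.7313
P_2 = 1/(1+e^{3.4100}) = 0.0320
P_3 = 1/(1+e^{-0.1032}) = 0.5258
E[score] = 0.7313 + 0.0320 + 0.5258 = 1.2890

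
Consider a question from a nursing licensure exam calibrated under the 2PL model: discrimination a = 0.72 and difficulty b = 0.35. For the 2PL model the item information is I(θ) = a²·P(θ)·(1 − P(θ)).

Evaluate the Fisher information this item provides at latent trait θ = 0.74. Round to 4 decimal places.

P = 1/(1+e^{-0.2808}) = 0.5697
P(1−P) = 0.5697 × 0.4303 = 0.2451
I = a² × P(1−P) = 0.72² × 0.2451 = 0.12708

0.1271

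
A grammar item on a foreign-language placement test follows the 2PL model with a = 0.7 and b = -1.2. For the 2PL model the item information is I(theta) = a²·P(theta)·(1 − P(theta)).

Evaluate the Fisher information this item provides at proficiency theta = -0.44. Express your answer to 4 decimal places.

P = 1/(1+e^{-0.5320}) = 0.6299
P(1−P) = 0.6299 × 0.3701 = 0.2331
I = a² × P(1−P) = 0.7² × 0.2331 = 0.11423

0.1142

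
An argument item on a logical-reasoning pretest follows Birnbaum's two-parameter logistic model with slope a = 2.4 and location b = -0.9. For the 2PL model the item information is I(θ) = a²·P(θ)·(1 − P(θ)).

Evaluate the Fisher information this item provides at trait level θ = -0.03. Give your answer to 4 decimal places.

0.5651

P = 1/(1+e^{-2.0880}) = 0.8897
P(1−P) = 0.8897 × 0.1103 = 0.0981
I = a² × P(1−P) = 2.4² × 0.0981 = 0.56511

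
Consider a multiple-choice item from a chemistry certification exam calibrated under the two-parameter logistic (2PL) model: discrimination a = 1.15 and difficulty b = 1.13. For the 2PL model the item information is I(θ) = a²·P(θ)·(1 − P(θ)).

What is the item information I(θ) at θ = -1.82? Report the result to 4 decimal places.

0.0416

P = 1/(1+e^{3.3925}) = 0.0325
P(1−P) = 0.0325 × 0.9675 = 0.0315
I = a² × P(1−P) = 1.15² × 0.0315 = 0.04162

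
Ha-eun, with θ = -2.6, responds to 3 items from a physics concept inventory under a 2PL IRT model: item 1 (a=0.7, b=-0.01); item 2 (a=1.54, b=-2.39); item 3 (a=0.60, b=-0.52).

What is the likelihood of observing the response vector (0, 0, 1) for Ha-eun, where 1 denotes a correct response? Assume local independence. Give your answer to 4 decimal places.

P(θ) = 1 / (1 + exp(−a(θ − b)))
P_1 = 1/(1+e^{1.8130}) = 0.1403
P_2 = 1/(1+e^{0.3234}) = 0.4198
P_3 = 1/(1+e^{1.2480}) = 0.2230
L = (1−P_1) × (1−P_2) × P_3 = 0.8597 × 0.5802 × 0.2230 = 0.11125

0.1112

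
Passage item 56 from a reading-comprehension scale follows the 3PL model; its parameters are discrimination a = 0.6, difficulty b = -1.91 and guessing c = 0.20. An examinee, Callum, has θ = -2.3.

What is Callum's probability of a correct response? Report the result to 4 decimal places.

P(θ) = c + (1 − c) · 1 / (1 + exp(−a(θ − b)))
Exponent: 0.6 × (-2.3 − (-1.91)) = -0.2340
1/(1 + e^{0.2340}) = 0.4418
P = 0.20 + 0.80 × 0.4418 = 0.5534

0.5534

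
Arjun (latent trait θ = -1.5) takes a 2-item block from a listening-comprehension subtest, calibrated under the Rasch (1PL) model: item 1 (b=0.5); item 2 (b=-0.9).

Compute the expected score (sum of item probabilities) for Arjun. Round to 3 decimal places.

P(θ) = 1 / (1 + exp(−(θ − b)))
P_1 = 1/(1+e^{2.0000}) = 0.1192
P_2 = 1/(1+e^{0.6000}) = 0.3543
E[score] = 0.1192 + 0.3543 = 0.4735

0.474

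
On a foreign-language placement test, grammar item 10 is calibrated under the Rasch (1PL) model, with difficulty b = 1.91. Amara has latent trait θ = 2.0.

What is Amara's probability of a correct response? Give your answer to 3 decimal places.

P(θ) = 1 / (1 + exp(−(θ − b)))
Exponent: (2.0 − 1.91) = 0.0900
1/(1 + e^{-0.0900}) = 0.5225
P = 0.5225

0.522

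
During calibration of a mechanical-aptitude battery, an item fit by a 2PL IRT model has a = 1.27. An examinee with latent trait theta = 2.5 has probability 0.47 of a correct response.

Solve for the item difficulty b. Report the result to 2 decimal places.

P(theta) = 1 / (1 + exp(−a(theta − b)))
logit(0.47) = ln(0.47/0.53) = -0.1201
b = theta − logit/(a) = 2.5 − (-0.1201)/1.2700 = 2.5946

2.59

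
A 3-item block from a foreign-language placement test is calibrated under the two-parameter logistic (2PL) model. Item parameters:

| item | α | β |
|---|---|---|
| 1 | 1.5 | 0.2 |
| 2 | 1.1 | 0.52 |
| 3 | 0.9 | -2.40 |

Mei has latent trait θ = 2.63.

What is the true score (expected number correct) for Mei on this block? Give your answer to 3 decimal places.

2.874

P(θ) = 1 / (1 + exp(−α(θ − β)))
P_1 = 1/(1+e^{-3.6450}) = 0.9745
P_2 = 1/(1+e^{-2.3210}) = 0.9106
P_3 = 1/(1+e^{-4.5270}) = 0.9893
E[score] = 0.9745 + 0.9106 + 0.9893 = 2.8744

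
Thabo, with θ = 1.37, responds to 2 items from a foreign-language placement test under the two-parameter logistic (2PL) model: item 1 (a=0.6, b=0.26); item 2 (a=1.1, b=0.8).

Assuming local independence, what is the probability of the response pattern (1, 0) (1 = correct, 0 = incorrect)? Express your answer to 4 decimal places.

0.2300

P(θ) = 1 / (1 + exp(−a(θ − b)))
P_1 = 1/(1+e^{-0.6660}) = 0.6606
P_2 = 1/(1+e^{-0.6270}) = 0.6518
L = P_1 × (1−P_2) = 0.6606 × 0.3482 = 0.23002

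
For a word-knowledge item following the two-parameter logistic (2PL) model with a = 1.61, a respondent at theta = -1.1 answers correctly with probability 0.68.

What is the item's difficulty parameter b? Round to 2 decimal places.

P(theta) = 1 / (1 + exp(−a(theta − b)))
logit(0.68) = ln(0.68/0.32) = 0.7538
b = theta − logit/(a) = -1.1 − 0.7538/1.6100 = -1.5682

-1.57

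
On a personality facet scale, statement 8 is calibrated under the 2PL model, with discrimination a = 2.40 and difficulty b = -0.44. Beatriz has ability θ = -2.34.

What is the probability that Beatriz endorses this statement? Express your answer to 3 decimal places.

P(θ) = 1 / (1 + exp(−a(θ − b)))
Exponent: 2.40 × (-2.34 − (-0.44)) = -4.5600
1/(1 + e^{4.5600}) = 0.0104

0.010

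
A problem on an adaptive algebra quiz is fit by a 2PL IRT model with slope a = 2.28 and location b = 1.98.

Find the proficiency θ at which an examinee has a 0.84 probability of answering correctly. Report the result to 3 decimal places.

P(θ) = 1 / (1 + exp(−a(θ − b)))
logit = ln(0.8400/0.1600) = 1.6582
θ = b + logit/(a) = 1.98 + 1.6582/2.2800 = 2.7073

2.707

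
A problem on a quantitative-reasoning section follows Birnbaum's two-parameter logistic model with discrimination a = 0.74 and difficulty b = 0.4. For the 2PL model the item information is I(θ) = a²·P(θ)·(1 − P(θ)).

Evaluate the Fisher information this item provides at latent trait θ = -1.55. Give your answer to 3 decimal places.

P = 1/(1+e^{1.4430}) = 0.1911
P(1−P) = 0.1911 × 0.8089 = 0.1546
I = a² × P(1−P) = 0.74² × 0.1546 = 0.08464

0.085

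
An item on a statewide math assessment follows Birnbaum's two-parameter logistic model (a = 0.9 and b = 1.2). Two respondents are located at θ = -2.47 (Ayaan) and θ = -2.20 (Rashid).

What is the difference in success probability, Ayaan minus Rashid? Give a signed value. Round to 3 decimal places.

P(θ) = 1 / (1 + exp(−a(θ − b)))
P(Ayaan) = 0.0355  [exponent -3.3030]
P(Rashid) = 0.0448  [exponent -3.0600]
Difference = 0.0355 − 0.0448 = -0.0093

-0.009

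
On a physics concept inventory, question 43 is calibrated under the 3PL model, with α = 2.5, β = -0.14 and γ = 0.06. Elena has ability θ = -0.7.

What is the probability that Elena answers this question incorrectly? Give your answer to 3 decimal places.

P(θ) = γ + (1 − γ) · 1 / (1 + exp(−α(θ − β)))
Exponent: 2.5 × (-0.7 − (-0.14)) = -1.4000
1/(1 + e^{1.4000}) = 0.1978
P = 0.06 + 0.94 × 0.1978 = 0.2459
P(incorrect) = 1 − 0.2459 = 0.7541

0.754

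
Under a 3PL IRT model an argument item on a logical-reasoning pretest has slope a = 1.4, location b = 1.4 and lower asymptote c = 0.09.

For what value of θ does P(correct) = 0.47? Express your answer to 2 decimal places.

P(θ) = c + (1 − c) · 1 / (1 + exp(−a(θ − b)))
Remove guessing floor: (0.47 − 0.09)/(1 − 0.09) = 0.4176
logit = ln(0.4176/0.5824) = -0.3327
θ = b + logit/(a) = 1.4 + (-0.3327)/1.4000 = 1.1624

1.16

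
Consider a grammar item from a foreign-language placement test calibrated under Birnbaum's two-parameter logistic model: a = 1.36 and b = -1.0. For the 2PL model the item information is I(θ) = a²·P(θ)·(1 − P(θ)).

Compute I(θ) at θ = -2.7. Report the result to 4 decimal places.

0.1517

P = 1/(1+e^{2.3120}) = 0.0901
P(1−P) = 0.0901 × 0.9099 = 0.0820
I = a² × P(1−P) = 1.36² × 0.0820 = 0.15169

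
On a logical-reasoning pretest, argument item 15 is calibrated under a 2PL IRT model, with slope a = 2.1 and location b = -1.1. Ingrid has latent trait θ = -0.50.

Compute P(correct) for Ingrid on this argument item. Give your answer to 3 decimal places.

0.779

P(θ) = 1 / (1 + exp(−a(θ − b)))
Exponent: 2.1 × (-0.50 − (-1.1)) = 1.2600
1/(1 + e^{-1.2600}) = 0.7790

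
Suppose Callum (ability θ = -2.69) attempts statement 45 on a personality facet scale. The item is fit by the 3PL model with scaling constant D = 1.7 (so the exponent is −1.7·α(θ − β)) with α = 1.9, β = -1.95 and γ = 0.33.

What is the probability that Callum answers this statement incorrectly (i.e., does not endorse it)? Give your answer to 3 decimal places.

0.614

P(θ) = γ + (1 − γ) · 1 / (1 + exp(−D·α(θ − β)))
Exponent: 1.7 × 1.9 × (-2.69 − (-1.95)) = -2.3902
1/(1 + e^{2.3902}) = 0.0839
P = 0.33 + 0.67 × 0.0839 = 0.3862
P(incorrect) = 1 − 0.3862 = 0.6138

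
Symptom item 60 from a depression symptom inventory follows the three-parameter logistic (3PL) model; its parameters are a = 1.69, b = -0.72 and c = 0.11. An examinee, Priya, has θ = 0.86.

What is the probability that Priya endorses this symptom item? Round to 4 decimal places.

0.9424

P(θ) = c + (1 − c) · 1 / (1 + exp(−a(θ − b)))
Exponent: 1.69 × (0.86 − (-0.72)) = 2.6702
1/(1 + e^{-2.6702}) = 0.9352
P = 0.11 + 0.89 × 0.9352 = 0.9424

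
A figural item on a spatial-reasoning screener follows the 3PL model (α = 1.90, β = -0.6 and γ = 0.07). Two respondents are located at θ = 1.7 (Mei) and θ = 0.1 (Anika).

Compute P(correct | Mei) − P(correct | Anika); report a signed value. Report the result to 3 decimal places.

0.183

P(θ) = γ + (1 − γ) · 1 / (1 + exp(−α(θ − β)))
P(Mei) = 0.9884  [exponent 4.3700]
P(Anika) = 0.8055  [exponent 1.3300]
Difference = 0.9884 − 0.8055 = 0.1829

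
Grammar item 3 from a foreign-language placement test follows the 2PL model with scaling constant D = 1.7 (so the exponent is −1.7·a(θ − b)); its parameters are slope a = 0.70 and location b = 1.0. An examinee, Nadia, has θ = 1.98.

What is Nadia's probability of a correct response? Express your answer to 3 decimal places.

0.762

P(θ) = 1 / (1 + exp(−D·a(θ − b)))
Exponent: 1.7 × 0.70 × (1.98 − 1.0) = 1.1662
1/(1 + e^{-1.1662}) = 0.7625
P = 0.7625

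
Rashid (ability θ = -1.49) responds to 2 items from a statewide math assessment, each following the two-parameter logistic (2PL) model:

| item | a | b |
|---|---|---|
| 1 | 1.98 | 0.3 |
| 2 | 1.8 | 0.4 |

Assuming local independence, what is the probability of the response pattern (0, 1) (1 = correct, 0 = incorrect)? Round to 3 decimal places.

0.031

P(θ) = 1 / (1 + exp(−a(θ − b)))
P_1 = 1/(1+e^{3.5442}) = 0.0281
P_2 = 1/(1+e^{3.4020}) = 0.0322
L = (1−P_1) × P_2 = 0.9719 × 0.0322 = 0.03133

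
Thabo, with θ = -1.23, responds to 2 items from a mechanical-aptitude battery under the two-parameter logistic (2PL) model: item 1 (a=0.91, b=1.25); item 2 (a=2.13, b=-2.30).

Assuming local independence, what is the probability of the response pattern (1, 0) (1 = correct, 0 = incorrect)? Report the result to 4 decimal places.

0.0088

P(θ) = 1 / (1 + exp(−a(θ − b)))
P_1 = 1/(1+e^{2.2568}) = 0.0948
P_2 = 1/(1+e^{-2.2791}) = 0.9071
L = P_1 × (1−P_2) = 0.0948 × 0.0929 = 0.00880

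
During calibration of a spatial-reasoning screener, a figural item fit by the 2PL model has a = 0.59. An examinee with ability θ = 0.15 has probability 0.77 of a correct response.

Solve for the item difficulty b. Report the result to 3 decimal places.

-1.898

P(θ) = 1 / (1 + exp(−a(θ − b)))
logit(0.77) = ln(0.77/0.23) = 1.2083
b = θ − logit/(a) = 0.15 − 1.2083/0.5900 = -1.8980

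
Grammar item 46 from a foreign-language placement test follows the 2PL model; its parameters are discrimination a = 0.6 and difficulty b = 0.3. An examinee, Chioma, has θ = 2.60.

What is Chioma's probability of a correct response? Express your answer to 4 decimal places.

0.7990

P(θ) = 1 / (1 + exp(−a(θ − b)))
Exponent: 0.6 × (2.60 − 0.3) = 1.3800
1/(1 + e^{-1.3800}) = 0.7990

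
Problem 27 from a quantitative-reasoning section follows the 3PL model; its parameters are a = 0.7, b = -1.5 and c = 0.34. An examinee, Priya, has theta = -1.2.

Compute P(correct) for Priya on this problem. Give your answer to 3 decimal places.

0.705

P(theta) = c + (1 − c) · 1 / (1 + exp(−a(theta − b)))
Exponent: 0.7 × (-1.2 − (-1.5)) = 0.2100
1/(1 + e^{-0.2100}) = 0.5523
P = 0.34 + 0.66 × 0.5523 = 0.7045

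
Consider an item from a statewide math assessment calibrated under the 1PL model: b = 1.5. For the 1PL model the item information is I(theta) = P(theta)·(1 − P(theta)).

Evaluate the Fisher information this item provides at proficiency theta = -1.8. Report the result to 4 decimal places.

P = 1/(1+e^{3.3000}) = 0.0356
P(1−P) = 0.0356 × 0.9644 = 0.0343
I = P(1−P) = 0.03431

0.0343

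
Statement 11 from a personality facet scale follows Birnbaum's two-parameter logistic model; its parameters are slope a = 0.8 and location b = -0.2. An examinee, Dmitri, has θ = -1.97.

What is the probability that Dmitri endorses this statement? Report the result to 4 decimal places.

0.1953

P(θ) = 1 / (1 + exp(−a(θ − b)))
Exponent: 0.8 × (-1.97 − (-0.2)) = -1.4160
1/(1 + e^{1.4160}) = 0.1953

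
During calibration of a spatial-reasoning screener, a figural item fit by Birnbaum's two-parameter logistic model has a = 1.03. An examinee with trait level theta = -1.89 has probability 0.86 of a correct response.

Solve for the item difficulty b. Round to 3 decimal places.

P(theta) = 1 / (1 + exp(−a(theta − b)))
logit(0.86) = ln(0.86/0.14) = 1.8153
b = theta − logit/(a) = -1.89 − 1.8153/1.0300 = -3.6524

-3.652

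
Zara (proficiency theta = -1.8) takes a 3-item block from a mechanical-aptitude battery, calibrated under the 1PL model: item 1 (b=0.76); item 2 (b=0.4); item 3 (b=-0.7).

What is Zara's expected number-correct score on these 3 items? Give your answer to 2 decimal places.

P(theta) = 1 / (1 + exp(−(theta − b)))
P_1 = 1/(1+e^{2.5600}) = 0.0718
P_2 = 1/(1+e^{2.2000}) = 0.0998
P_3 = 1/(1+e^{1.1000}) = 0.2497
E[score] = 0.0718 + 0.0998 + 0.2497 = 0.4212

0.42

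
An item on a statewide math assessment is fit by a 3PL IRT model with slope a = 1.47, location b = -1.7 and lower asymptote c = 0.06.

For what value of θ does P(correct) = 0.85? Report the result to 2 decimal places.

-0.57

P(θ) = c + (1 − c) · 1 / (1 + exp(−a(θ − b)))
Remove guessing floor: (0.85 − 0.06)/(1 − 0.06) = 0.8404
logit = ln(0.8404/0.1596) = 1.6614
θ = b + logit/(a) = -1.7 + 1.6614/1.4700 = -0.5698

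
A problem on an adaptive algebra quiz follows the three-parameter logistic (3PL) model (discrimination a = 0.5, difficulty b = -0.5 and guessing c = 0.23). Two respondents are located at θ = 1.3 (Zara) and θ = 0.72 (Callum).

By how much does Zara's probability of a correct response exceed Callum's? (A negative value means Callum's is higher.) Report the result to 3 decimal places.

0.049

P(θ) = c + (1 − c) · 1 / (1 + exp(−a(θ − b)))
P(Zara) = 0.7774  [exponent 0.9000]
P(Callum) = 0.7289  [exponent 0.6100]
Difference = 0.7774 − 0.7289 = 0.0485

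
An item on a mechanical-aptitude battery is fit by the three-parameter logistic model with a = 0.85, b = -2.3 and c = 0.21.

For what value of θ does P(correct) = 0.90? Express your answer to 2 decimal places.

P(θ) = c + (1 − c) · 1 / (1 + exp(−a(θ − b)))
Remove guessing floor: (0.90 − 0.21)/(1 − 0.21) = 0.8734
logit = ln(0.8734/0.1266) = 1.9315
θ = b + logit/(a) = -2.3 + 1.9315/0.8500 = -0.0276

-0.03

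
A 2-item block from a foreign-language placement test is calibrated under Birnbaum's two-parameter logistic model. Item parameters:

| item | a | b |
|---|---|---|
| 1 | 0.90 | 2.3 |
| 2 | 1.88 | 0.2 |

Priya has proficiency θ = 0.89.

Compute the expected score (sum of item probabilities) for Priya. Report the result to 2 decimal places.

P(θ) = 1 / (1 + exp(−a(θ − b)))
P_1 = 1/(1+e^{1.2690}) = 0.2194
P_2 = 1/(1+e^{-1.2972}) = 0.7854
E[score] = 0.2194 + 0.7854 = 1.0048

1.00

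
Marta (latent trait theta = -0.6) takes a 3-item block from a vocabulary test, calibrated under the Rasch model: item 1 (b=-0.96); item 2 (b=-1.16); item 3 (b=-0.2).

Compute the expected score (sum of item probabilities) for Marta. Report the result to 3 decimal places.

1.627

P(theta) = 1 / (1 + exp(−(theta − b)))
P_1 = 1/(1+e^{-0.3600}) = 0.5890
P_2 = 1/(1+e^{-0.5600}) = 0.6365
P_3 = 1/(1+e^{0.4000}) = 0.4013
E[score] = 0.5890 + 0.6365 + 0.4013 = 1.6268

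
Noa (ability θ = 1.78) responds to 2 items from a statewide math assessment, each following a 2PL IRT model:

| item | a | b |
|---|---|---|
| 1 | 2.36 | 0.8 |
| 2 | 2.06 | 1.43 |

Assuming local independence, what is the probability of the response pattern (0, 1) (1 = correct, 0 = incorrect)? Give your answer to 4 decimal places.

P(θ) = 1 / (1 + exp(−a(θ − b)))
P_1 = 1/(1+e^{-2.3128}) = 0.9099
P_2 = 1/(1+e^{-0.7210}) = 0.6728
L = (1−P_1) × P_2 = 0.0901 × 0.6728 = 0.06060

0.0606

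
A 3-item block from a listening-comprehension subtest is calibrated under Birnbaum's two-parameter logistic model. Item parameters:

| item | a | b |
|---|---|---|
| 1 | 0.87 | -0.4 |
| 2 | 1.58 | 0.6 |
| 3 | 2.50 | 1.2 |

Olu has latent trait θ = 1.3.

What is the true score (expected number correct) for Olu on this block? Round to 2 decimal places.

2.13

P(θ) = 1 / (1 + exp(−a(θ − b)))
P_1 = 1/(1+e^{-1.4790}) = 0.8144
P_2 = 1/(1+e^{-1.1060}) = 0.7514
P_3 = 1/(1+e^{-0.2500}) = 0.5622
E[score] = 0.8144 + 0.7514 + 0.5622 = 2.1280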